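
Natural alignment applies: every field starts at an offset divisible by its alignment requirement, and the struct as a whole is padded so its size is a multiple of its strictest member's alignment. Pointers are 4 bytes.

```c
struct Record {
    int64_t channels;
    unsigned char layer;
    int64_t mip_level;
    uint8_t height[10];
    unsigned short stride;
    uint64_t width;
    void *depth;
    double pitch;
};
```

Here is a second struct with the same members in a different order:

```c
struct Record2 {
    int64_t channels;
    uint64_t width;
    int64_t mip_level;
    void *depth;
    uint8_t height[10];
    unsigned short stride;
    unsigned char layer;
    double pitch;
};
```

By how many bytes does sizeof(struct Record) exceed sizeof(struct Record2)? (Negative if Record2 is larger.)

8

channels at 0 (size 8, align 8) → ends 8
layer at 8 (size 1, align 1) → ends 9
pad 7 to align 8 for mip_level
mip_level at 16 (size 8, align 8) → ends 24
height at 24 (size 10, align 1) → ends 34
stride at 34 (size 2, align 2) → ends 36
pad 4 to align 8 for width
width at 40 (size 8, align 8) → ends 48
depth at 48 (size 4, align 4) → ends 52
pad 4 to align 8 for pitch
pitch at 56 (size 8, align 8) → ends 64
total 64 bytes, alignment 8
— Record2 —
channels at 0 (size 8, align 8) → ends 8
width at 8 (size 8, align 8) → ends 16
mip_level at 16 (size 8, align 8) → ends 24
depth at 24 (size 4, align 4) → ends 28
height at 28 (size 10, align 1) → ends 38
stride at 38 (size 2, align 2) → ends 40
layer at 40 (size 1, align 1) → ends 41
pad 7 to align 8 for pitch
pitch at 48 (size 8, align 8) → ends 56
total 56 bytes, alignment 8
64 − 56 = 8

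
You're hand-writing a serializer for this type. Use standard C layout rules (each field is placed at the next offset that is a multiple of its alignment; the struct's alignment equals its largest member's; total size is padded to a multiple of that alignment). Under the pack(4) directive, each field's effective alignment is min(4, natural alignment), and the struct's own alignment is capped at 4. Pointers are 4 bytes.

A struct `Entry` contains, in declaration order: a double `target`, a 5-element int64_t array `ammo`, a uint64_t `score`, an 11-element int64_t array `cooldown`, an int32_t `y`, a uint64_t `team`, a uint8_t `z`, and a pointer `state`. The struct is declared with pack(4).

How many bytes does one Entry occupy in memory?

164 bytes

0..8  target  (8B, 4-aligned)
8..48  ammo  (40B, 4-aligned)
48..56  score  (8B, 4-aligned)
56..144  cooldown  (88B, 4-aligned)
144..148  y  (4B, 4-aligned)
148..156  team  (8B, 4-aligned)
156..157  z  (1B, 1-aligned)
157..160  -- padding (3B)
160..164  state  (4B, 4-aligned)
sizeof = 164, alignof = 4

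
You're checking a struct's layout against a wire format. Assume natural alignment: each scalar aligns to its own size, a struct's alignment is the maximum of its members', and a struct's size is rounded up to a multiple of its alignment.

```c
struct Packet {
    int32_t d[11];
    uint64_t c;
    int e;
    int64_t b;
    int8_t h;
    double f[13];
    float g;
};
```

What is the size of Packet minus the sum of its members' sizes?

19

0..44  d  (44B, 4-aligned)
44..48  -- padding (4B)
48..56  c  (8B, 8-aligned)
56..60  e  (4B, 4-aligned)
60..64  -- padding (4B)
64..72  b  (8B, 8-aligned)
72..73  h  (1B, 1-aligned)
73..80  -- padding (7B)
80..184  f  (104B, 8-aligned)
184..188  g  (4B, 4-aligned)
188..192  -- tail padding (4B)
sizeof = 192, alignof = 8
data bytes 173, size 192 → padding 19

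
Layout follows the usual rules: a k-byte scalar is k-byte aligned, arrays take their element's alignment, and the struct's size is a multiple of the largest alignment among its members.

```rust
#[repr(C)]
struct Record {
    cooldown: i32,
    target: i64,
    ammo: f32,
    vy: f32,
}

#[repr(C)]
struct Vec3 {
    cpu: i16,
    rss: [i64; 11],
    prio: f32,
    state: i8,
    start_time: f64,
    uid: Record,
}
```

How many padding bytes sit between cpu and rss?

6

Record: cooldown at 0 (size 4, align 4) → ends 4; pad 4 to align 8 for target; target at 8 (size 8, align 8) → ends 16; ammo at 16 (size 4, align 4) → ends 20; vy at 20 (size 4, align 4) → ends 24; total 24 bytes, alignment 8
cpu at 0 (size 2, align 2) → ends 2
pad 6 to align 8 for rss
rss at 8 (size 88, align 8) → ends 96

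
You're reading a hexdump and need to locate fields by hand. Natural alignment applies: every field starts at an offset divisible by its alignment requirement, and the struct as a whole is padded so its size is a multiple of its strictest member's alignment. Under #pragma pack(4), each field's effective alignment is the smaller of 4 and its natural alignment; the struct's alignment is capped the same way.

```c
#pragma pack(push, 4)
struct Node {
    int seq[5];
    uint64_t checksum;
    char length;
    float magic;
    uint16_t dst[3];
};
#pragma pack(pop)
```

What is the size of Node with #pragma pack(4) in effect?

@0: seq [20B, align 4] → 20
@20: checksum [8B, align 4] → 28
@28: length [1B, align 1] → 29
+3 pad (align 4)
@32: magic [4B, align 4] → 36
@36: dst [6B, align 2] → 42
+2 tail pad (align 4)
size 44, align 4

44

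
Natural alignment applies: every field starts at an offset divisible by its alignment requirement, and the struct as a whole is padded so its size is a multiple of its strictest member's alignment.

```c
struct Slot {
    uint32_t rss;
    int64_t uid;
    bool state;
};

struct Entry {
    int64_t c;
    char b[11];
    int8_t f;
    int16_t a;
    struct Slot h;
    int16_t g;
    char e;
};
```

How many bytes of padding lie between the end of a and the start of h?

2

Slot: rss at 0 (size 4, align 4) → ends 4; pad 4 to align 8 for uid; uid at 8 (size 8, align 8) → ends 16; state at 16 (size 1, align 1) → ends 17; tail pad 7 to reach multiple of 8; total 24 bytes, alignment 8
c at 0 (size 8, align 8) → ends 8
b at 8 (size 11, align 1) → ends 19
f at 19 (size 1, align 1) → ends 20
a at 20 (size 2, align 2) → ends 22
pad 2 to align 8 for h
h at 24 (size 24, align 8) → ends 48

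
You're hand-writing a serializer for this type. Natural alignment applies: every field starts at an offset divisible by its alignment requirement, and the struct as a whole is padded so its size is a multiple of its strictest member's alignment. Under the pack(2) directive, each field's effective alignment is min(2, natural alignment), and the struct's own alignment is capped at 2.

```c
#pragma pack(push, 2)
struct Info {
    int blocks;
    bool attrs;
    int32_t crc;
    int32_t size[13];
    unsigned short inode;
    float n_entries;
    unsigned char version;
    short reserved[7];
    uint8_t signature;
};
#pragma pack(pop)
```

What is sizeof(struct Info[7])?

blocks at 0 (size 4, align 2) → ends 4
attrs at 4 (size 1, align 1) → ends 5
pad 1 to align 2 for crc
crc at 6 (size 4, align 2) → ends 10
size at 10 (size 52, align 2) → ends 62
inode at 62 (size 2, align 2) → ends 64
n_entries at 64 (size 4, align 2) → ends 68
version at 68 (size 1, align 1) → ends 69
pad 1 to align 2 for reserved
reserved at 70 (size 14, align 2) → ends 84
signature at 84 (size 1, align 1) → ends 85
tail pad 1 to reach multiple of 2
total 86 bytes, alignment 2
array of 7: 7 × 86 = 602

602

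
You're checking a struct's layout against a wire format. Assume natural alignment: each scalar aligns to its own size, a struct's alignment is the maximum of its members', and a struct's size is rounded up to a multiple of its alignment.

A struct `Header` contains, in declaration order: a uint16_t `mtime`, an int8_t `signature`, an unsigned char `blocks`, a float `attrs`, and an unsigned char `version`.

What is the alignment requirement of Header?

4

member alignments: mtime=2, signature=1, blocks=1, attrs=4, version=1
max = 4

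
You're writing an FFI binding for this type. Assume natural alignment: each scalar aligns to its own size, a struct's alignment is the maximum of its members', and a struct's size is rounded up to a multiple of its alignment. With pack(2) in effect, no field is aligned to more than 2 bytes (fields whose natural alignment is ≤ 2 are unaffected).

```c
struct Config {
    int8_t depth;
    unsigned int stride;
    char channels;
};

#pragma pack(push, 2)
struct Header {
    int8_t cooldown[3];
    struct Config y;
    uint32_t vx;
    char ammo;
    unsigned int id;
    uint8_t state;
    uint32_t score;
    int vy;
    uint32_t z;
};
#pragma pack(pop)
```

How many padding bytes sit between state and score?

Config: 0..1  depth  (1B, 1-aligned); 1..4  -- padding (3B); 4..8  stride  (4B, 4-aligned); 8..9  channels  (1B, 1-aligned); 9..12  -- tail padding (3B); sizeof = 12, alignof = 4
0..3  cooldown  (3B, 1-aligned)
3..4  -- padding (1B)
4..16  y  (12B, 2-aligned)
16..20  vx  (4B, 2-aligned)
20..21  ammo  (1B, 1-aligned)
21..22  -- padding (1B)
22..26  id  (4B, 2-aligned)
26..27  state  (1B, 1-aligned)
27..28  -- padding (1B)
28..32  score  (4B, 2-aligned)

1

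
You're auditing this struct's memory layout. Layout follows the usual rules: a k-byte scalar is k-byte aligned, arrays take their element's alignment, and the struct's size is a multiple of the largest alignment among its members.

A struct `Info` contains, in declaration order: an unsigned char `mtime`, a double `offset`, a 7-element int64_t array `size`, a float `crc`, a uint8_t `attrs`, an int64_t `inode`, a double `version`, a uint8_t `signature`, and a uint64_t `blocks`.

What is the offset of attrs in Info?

76

@0: mtime [1B, align 1] → 1
+7 pad (align 8)
@8: offset [8B, align 8] → 16
@16: size [56B, align 8] → 72
@72: crc [4B, align 4] → 76
@76: attrs [1B, align 1] → 77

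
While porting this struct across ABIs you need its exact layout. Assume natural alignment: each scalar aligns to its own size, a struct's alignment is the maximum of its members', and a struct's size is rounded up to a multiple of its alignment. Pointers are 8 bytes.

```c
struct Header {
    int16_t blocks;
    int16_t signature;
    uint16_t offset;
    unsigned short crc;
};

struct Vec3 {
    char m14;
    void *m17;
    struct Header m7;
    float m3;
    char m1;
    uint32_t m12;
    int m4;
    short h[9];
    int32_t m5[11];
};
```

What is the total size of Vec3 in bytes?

Header: 0..2  blocks  (2B, 2-aligned); 2..4  signature  (2B, 2-aligned); 4..6  offset  (2B, 2-aligned); 6..8  crc  (2B, 2-aligned); sizeof = 8, alignof = 2
0..1  m14  (1B, 1-aligned)
1..8  -- padding (7B)
8..16  m17  (8B, 8-aligned)
16..24  m7  (8B, 2-aligned)
24..28  m3  (4B, 4-aligned)
28..29  m1  (1B, 1-aligned)
29..32  -- padding (3B)
32..36  m12  (4B, 4-aligned)
36..40  m4  (4B, 4-aligned)
40..58  h  (18B, 2-aligned)
58..60  -- padding (2B)
60..104  m5  (44B, 4-aligned)
sizeof = 104, alignof = 8

104 bytes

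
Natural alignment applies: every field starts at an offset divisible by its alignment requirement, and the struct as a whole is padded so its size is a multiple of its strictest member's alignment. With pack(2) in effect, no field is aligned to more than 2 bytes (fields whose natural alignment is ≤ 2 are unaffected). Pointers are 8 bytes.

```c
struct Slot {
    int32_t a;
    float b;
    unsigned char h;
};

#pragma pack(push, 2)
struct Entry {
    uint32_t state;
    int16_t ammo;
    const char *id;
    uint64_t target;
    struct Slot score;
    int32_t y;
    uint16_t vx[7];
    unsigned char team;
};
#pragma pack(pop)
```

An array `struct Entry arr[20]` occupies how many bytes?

1080

Slot: a at 0 (size 4, align 4) → ends 4; b at 4 (size 4, align 4) → ends 8; h at 8 (size 1, align 1) → ends 9; tail pad 3 to reach multiple of 4; total 12 bytes, alignment 4
state at 0 (size 4, align 2) → ends 4
ammo at 4 (size 2, align 2) → ends 6
id at 6 (size 8, align 2) → ends 14
target at 14 (size 8, align 2) → ends 22
score at 22 (size 12, align 2) → ends 34
y at 34 (size 4, align 2) → ends 38
vx at 38 (size 14, align 2) → ends 52
team at 52 (size 1, align 1) → ends 53
tail pad 1 to reach multiple of 2
total 54 bytes, alignment 2
array of 20: 20 × 54 = 1080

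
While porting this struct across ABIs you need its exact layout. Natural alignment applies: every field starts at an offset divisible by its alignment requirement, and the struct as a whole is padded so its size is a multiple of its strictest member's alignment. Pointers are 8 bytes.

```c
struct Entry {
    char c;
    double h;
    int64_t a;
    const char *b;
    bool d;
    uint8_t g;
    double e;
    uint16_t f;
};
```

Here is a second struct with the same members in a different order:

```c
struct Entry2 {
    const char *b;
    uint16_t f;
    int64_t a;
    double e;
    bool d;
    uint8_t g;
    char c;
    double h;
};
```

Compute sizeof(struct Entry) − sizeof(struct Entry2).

0..1  c  (1B, 1-aligned)
1..8  -- padding (7B)
8..16  h  (8B, 8-aligned)
16..24  a  (8B, 8-aligned)
24..32  b  (8B, 8-aligned)
32..33  d  (1B, 1-aligned)
33..34  g  (1B, 1-aligned)
34..40  -- padding (6B)
40..48  e  (8B, 8-aligned)
48..50  f  (2B, 2-aligned)
50..56  -- tail padding (6B)
sizeof = 56, alignof = 8
— Entry2 —
0..8  b  (8B, 8-aligned)
8..10  f  (2B, 2-aligned)
10..16  -- padding (6B)
16..24  a  (8B, 8-aligned)
24..32  e  (8B, 8-aligned)
32..33  d  (1B, 1-aligned)
33..34  g  (1B, 1-aligned)
34..35  c  (1B, 1-aligned)
35..40  -- padding (5B)
40..48  h  (8B, 8-aligned)
sizeof = 48, alignof = 8
56 − 48 = 8

8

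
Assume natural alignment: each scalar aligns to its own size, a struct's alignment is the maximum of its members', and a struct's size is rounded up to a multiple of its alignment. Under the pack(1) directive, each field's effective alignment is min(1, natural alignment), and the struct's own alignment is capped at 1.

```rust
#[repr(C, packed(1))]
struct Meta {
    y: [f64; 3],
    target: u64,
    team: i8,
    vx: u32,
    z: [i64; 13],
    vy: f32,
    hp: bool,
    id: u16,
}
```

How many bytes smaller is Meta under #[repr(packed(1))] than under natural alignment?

4

natural layout:
  0..24  y  (24B, 8-aligned)
  24..32  target  (8B, 8-aligned)
  32..33  team  (1B, 1-aligned)
  33..36  -- padding (3B)
  36..40  vx  (4B, 4-aligned)
  40..144  z  (104B, 8-aligned)
  144..148  vy  (4B, 4-aligned)
  148..149  hp  (1B, 1-aligned)
  149..150  -- padding (1B)
  150..152  id  (2B, 2-aligned)
  sizeof = 152, alignof = 8
packed(1) layout:
  0..24  y  (24B, 1-aligned)
  24..32  target  (8B, 1-aligned)
  32..33  team  (1B, 1-aligned)
  33..37  vx  (4B, 1-aligned)
  37..141  z  (104B, 1-aligned)
  141..145  vy  (4B, 1-aligned)
  145..146  hp  (1B, 1-aligned)
  146..148  id  (2B, 1-aligned)
  sizeof = 148, alignof = 1
152 − 148 = 4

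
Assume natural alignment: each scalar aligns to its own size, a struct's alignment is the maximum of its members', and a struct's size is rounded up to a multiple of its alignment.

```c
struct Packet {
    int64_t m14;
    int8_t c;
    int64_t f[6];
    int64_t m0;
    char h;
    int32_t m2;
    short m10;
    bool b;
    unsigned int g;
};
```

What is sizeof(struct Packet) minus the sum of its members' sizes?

m14 at 0 (size 8, align 8) → ends 8
c at 8 (size 1, align 1) → ends 9
pad 7 to align 8 for f
f at 16 (size 48, align 8) → ends 64
m0 at 64 (size 8, align 8) → ends 72
h at 72 (size 1, align 1) → ends 73
pad 3 to align 4 for m2
m2 at 76 (size 4, align 4) → ends 80
m10 at 80 (size 2, align 2) → ends 82
b at 82 (size 1, align 1) → ends 83
pad 1 to align 4 for g
g at 84 (size 4, align 4) → ends 88
total 88 bytes, alignment 8
data bytes 77, size 88 → padding 11

11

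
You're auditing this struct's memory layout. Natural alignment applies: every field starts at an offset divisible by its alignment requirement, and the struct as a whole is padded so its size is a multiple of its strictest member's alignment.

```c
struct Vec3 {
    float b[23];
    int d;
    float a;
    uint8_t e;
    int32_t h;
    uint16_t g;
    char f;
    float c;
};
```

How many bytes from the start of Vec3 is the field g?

0..92  b  (92B, 4-aligned)
92..96  d  (4B, 4-aligned)
96..100  a  (4B, 4-aligned)
100..101  e  (1B, 1-aligned)
101..104  -- padding (3B)
104..108  h  (4B, 4-aligned)
108..110  g  (2B, 2-aligned)

108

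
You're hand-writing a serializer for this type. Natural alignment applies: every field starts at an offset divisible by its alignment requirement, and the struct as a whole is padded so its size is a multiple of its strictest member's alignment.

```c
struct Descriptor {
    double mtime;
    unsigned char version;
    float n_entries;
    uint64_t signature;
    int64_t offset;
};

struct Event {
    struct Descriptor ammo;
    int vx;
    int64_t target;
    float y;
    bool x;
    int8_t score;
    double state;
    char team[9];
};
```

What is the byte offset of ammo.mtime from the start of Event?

Descriptor: 0..8  mtime  (8B, 8-aligned); 8..9  version  (1B, 1-aligned); 9..12  -- padding (3B); 12..16  n_entries  (4B, 4-aligned); 16..24  signature  (8B, 8-aligned); 24..32  offset  (8B, 8-aligned); sizeof = 32, alignof = 8
0..32  ammo  (32B, 8-aligned)
within Descriptor: mtime at 0
0 + 0 = 0

0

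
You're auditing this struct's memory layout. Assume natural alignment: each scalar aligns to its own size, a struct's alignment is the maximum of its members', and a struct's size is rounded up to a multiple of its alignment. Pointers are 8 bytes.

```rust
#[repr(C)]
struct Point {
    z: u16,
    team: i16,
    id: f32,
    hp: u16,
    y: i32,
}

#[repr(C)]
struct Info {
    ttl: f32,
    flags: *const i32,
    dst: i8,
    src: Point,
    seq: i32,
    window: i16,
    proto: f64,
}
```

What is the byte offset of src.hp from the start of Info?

28

Point: 0..2  z  (2B, 2-aligned); 2..4  team  (2B, 2-aligned); 4..8  id  (4B, 4-aligned); 8..10  hp  (2B, 2-aligned); 10..12  -- padding (2B); 12..16  y  (4B, 4-aligned); sizeof = 16, alignof = 4
0..4  ttl  (4B, 4-aligned)
4..8  -- padding (4B)
8..16  flags  (8B, 8-aligned)
16..17  dst  (1B, 1-aligned)
17..20  -- padding (3B)
20..36  src  (16B, 4-aligned)
within Point: hp at 8
20 + 8 = 28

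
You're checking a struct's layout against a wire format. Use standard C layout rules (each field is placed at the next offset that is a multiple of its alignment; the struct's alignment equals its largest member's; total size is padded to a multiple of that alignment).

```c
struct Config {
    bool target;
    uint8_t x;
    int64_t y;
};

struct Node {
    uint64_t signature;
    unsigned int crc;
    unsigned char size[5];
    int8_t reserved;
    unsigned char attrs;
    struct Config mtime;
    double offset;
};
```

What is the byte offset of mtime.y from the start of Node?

Config: @0: target [1B, align 1] → 1; @1: x [1B, align 1] → 2; +6 pad (align 8); @8: y [8B, align 8] → 16; size 16, align 8
@0: signature [8B, align 8] → 8
@8: crc [4B, align 4] → 12
@12: size [5B, align 1] → 17
@17: reserved [1B, align 1] → 18
@18: attrs [1B, align 1] → 19
+5 pad (align 8)
@24: mtime [16B, align 8] → 40
within Config: y at 8
24 + 8 = 32

32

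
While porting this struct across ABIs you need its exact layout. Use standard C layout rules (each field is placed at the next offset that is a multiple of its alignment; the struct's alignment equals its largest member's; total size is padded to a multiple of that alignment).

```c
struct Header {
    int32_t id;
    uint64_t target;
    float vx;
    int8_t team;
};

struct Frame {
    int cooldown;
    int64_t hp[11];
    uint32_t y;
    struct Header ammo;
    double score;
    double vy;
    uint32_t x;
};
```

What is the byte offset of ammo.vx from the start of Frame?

120

Header: @0: id [4B, align 4] → 4; +4 pad (align 8); @8: target [8B, align 8] → 16; @16: vx [4B, align 4] → 20; @20: team [1B, align 1] → 21; +3 tail pad (align 8); size 24, align 8
@0: cooldown [4B, align 4] → 4
+4 pad (align 8)
@8: hp [88B, align 8] → 96
@96: y [4B, align 4] → 100
+4 pad (align 8)
@104: ammo [24B, align 8] → 128
within Header: vx at 16
104 + 16 = 120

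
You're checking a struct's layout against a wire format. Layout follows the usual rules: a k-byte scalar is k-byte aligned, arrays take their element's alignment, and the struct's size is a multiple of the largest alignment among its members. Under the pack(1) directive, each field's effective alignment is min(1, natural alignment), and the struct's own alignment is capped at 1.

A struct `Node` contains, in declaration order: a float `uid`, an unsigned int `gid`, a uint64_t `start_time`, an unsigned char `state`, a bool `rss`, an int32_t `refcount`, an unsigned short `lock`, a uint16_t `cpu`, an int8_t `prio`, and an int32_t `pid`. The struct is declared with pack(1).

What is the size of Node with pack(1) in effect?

@0: uid [4B, align 1] → 4
@4: gid [4B, align 1] → 8
@8: start_time [8B, align 1] → 16
@16: state [1B, align 1] → 17
@17: rss [1B, align 1] → 18
@18: refcount [4B, align 1] → 22
@22: lock [2B, align 1] → 24
@24: cpu [2B, align 1] → 26
@26: prio [1B, align 1] → 27
@27: pid [4B, align 1] → 31
size 31, align 1

31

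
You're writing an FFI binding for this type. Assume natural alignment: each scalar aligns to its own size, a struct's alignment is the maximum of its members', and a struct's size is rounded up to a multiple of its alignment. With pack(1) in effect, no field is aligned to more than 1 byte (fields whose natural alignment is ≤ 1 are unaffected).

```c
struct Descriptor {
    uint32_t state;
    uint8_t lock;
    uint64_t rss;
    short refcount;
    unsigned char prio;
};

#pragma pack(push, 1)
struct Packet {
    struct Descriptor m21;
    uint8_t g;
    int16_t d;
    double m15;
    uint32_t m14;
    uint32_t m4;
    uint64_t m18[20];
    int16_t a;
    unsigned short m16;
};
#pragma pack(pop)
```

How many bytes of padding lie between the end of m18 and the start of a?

0

Descriptor: state at 0 (size 4, align 4) → ends 4; lock at 4 (size 1, align 1) → ends 5; pad 3 to align 8 for rss; rss at 8 (size 8, align 8) → ends 16; refcount at 16 (size 2, align 2) → ends 18; prio at 18 (size 1, align 1) → ends 19; tail pad 5 to reach multiple of 8; total 24 bytes, alignment 8
m21 at 0 (size 24, align 1) → ends 24
g at 24 (size 1, align 1) → ends 25
d at 25 (size 2, align 1) → ends 27
m15 at 27 (size 8, align 1) → ends 35
m14 at 35 (size 4, align 1) → ends 39
m4 at 39 (size 4, align 1) → ends 43
m18 at 43 (size 160, align 1) → ends 203
a at 203 (size 2, align 1) → ends 205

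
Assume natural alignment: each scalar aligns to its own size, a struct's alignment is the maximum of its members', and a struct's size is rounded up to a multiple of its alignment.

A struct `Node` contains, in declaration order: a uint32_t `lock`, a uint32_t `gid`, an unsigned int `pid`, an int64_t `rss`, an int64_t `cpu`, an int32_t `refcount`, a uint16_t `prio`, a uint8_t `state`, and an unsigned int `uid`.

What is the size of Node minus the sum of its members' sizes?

@0: lock [4B, align 4] → 4
@4: gid [4B, align 4] → 8
@8: pid [4B, align 4] → 12
+4 pad (align 8)
@16: rss [8B, align 8] → 24
@24: cpu [8B, align 8] → 32
@32: refcount [4B, align 4] → 36
@36: prio [2B, align 2] → 38
@38: state [1B, align 1] → 39
+1 pad (align 4)
@40: uid [4B, align 4] → 44
+4 tail pad (align 8)
size 48, align 8
data bytes 39, size 48 → padding 9

9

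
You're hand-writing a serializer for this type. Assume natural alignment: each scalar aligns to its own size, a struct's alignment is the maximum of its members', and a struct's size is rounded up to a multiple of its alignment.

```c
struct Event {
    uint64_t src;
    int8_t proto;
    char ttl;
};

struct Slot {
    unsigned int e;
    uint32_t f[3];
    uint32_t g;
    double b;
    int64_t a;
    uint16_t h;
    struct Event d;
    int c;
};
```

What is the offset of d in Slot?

48

Event: @0: src [8B, align 8] → 8; @8: proto [1B, align 1] → 9; @9: ttl [1B, align 1] → 10; +6 tail pad (align 8); size 16, align 8
@0: e [4B, align 4] → 4
@4: f [12B, align 4] → 16
@16: g [4B, align 4] → 20
+4 pad (align 8)
@24: b [8B, align 8] → 32
@32: a [8B, align 8] → 40
@40: h [2B, align 2] → 42
+6 pad (align 8)
@48: d [16B, align 8] → 64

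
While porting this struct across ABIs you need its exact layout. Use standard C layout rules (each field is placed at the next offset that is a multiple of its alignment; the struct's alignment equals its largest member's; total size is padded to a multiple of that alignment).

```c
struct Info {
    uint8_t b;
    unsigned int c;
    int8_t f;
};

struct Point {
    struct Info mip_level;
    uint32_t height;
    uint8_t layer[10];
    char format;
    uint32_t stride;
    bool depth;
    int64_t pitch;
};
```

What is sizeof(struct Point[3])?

144

Info: b at 0 (size 1, align 1) → ends 1; pad 3 to align 4 for c; c at 4 (size 4, align 4) → ends 8; f at 8 (size 1, align 1) → ends 9; tail pad 3 to reach multiple of 4; total 12 bytes, alignment 4
mip_level at 0 (size 12, align 4) → ends 12
height at 12 (size 4, align 4) → ends 16
layer at 16 (size 10, align 1) → ends 26
format at 26 (size 1, align 1) → ends 27
pad 1 to align 4 for stride
stride at 28 (size 4, align 4) → ends 32
depth at 32 (size 1, align 1) → ends 33
pad 7 to align 8 for pitch
pitch at 40 (size 8, align 8) → ends 48
total 48 bytes, alignment 8
array of 3: 3 × 48 = 144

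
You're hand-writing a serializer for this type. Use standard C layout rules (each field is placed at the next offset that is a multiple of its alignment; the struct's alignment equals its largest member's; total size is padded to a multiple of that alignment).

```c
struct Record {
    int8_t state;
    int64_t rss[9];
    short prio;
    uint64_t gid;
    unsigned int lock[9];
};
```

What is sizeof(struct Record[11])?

1496

0..1  state  (1B, 1-aligned)
1..8  -- padding (7B)
8..80  rss  (72B, 8-aligned)
80..82  prio  (2B, 2-aligned)
82..88  -- padding (6B)
88..96  gid  (8B, 8-aligned)
96..132  lock  (36B, 4-aligned)
132..136  -- tail padding (4B)
sizeof = 136, alignof = 8
array of 11: 11 × 136 = 1496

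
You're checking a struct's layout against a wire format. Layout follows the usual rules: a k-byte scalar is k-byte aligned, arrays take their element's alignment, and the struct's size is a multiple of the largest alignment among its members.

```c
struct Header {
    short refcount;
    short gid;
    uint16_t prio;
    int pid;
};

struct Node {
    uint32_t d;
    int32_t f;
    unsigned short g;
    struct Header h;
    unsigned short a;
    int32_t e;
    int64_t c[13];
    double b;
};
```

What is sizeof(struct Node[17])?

Header: 0..2  refcount  (2B, 2-aligned); 2..4  gid  (2B, 2-aligned); 4..6  prio  (2B, 2-aligned); 6..8  -- padding (2B); 8..12  pid  (4B, 4-aligned); sizeof = 12, alignof = 4
0..4  d  (4B, 4-aligned)
4..8  f  (4B, 4-aligned)
8..10  g  (2B, 2-aligned)
10..12  -- padding (2B)
12..24  h  (12B, 4-aligned)
24..26  a  (2B, 2-aligned)
26..28  -- padding (2B)
28..32  e  (4B, 4-aligned)
32..136  c  (104B, 8-aligned)
136..144  b  (8B, 8-aligned)
sizeof = 144, alignof = 8
array of 17: 17 × 144 = 2448

2448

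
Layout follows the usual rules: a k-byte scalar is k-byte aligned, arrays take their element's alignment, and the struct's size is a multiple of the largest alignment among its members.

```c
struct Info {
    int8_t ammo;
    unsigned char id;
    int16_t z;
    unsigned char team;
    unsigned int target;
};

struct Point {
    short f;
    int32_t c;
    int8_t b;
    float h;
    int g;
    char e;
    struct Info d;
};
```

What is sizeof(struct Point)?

Info: @0: ammo [1B, align 1] → 1; @1: id [1B, align 1] → 2; @2: z [2B, align 2] → 4; @4: team [1B, align 1] → 5; +3 pad (align 4); @8: target [4B, align 4] → 12; size 12, align 4
@0: f [2B, align 2] → 2
+2 pad (align 4)
@4: c [4B, align 4] → 8
@8: b [1B, align 1] → 9
+3 pad (align 4)
@12: h [4B, align 4] → 16
@16: g [4B, align 4] → 20
@20: e [1B, align 1] → 21
+3 pad (align 4)
@24: d [12B, align 4] → 36
size 36, align 4

36 bytes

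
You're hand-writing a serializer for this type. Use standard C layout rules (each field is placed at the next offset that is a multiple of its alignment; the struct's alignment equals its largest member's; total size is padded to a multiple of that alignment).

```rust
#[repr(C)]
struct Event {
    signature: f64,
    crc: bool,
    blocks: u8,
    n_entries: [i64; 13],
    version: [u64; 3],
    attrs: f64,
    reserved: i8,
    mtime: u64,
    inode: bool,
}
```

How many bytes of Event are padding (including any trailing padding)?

20

0..8  signature  (8B, 8-aligned)
8..9  crc  (1B, 1-aligned)
9..10  blocks  (1B, 1-aligned)
10..16  -- padding (6B)
16..120  n_entries  (104B, 8-aligned)
120..144  version  (24B, 8-aligned)
144..152  attrs  (8B, 8-aligned)
152..153  reserved  (1B, 1-aligned)
153..160  -- padding (7B)
160..168  mtime  (8B, 8-aligned)
168..169  inode  (1B, 1-aligned)
169..176  -- tail padding (7B)
sizeof = 176, alignof = 8
data bytes 156, size 176 → padding 20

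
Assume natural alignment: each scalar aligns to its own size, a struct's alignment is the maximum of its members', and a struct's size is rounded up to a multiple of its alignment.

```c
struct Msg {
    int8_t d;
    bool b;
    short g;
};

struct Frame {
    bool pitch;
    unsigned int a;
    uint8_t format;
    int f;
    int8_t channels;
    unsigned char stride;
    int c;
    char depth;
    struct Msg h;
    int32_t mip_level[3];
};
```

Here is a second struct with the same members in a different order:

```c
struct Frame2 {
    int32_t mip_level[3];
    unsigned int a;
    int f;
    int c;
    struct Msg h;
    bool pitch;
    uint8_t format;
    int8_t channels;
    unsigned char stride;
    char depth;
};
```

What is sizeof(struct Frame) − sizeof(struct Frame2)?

8

Msg: d at 0 (size 1, align 1) → ends 1; b at 1 (size 1, align 1) → ends 2; g at 2 (size 2, align 2) → ends 4; total 4 bytes, alignment 2
pitch at 0 (size 1, align 1) → ends 1
pad 3 to align 4 for a
a at 4 (size 4, align 4) → ends 8
format at 8 (size 1, align 1) → ends 9
pad 3 to align 4 for f
f at 12 (size 4, align 4) → ends 16
channels at 16 (size 1, align 1) → ends 17
stride at 17 (size 1, align 1) → ends 18
pad 2 to align 4 for c
c at 20 (size 4, align 4) → ends 24
depth at 24 (size 1, align 1) → ends 25
pad 1 to align 2 for h
h at 26 (size 4, align 2) → ends 30
pad 2 to align 4 for mip_level
mip_level at 32 (size 12, align 4) → ends 44
total 44 bytes, alignment 4
— Frame2 —
mip_level at 0 (size 12, align 4) → ends 12
a at 12 (size 4, align 4) → ends 16
f at 16 (size 4, align 4) → ends 20
c at 20 (size 4, align 4) → ends 24
h at 24 (size 4, align 2) → ends 28
pitch at 28 (size 1, align 1) → ends 29
format at 29 (size 1, align 1) → ends 30
channels at 30 (size 1, align 1) → ends 31
stride at 31 (size 1, align 1) → ends 32
depth at 32 (size 1, align 1) → ends 33
tail pad 3 to reach multiple of 4
total 36 bytes, alignment 4
44 − 36 = 8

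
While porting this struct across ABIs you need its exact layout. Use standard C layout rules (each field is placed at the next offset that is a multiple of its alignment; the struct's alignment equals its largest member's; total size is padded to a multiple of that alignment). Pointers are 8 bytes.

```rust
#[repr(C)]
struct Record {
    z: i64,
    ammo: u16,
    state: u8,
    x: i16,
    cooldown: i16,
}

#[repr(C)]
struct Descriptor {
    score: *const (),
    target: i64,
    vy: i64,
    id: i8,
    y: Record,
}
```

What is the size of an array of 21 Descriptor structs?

1008

Record: @0: z [8B, align 8] → 8; @8: ammo [2B, align 2] → 10; @10: state [1B, align 1] → 11; +1 pad (align 2); @12: x [2B, align 2] → 14; @14: cooldown [2B, align 2] → 16; size 16, align 8
@0: score [8B, align 8] → 8
@8: target [8B, align 8] → 16
@16: vy [8B, align 8] → 24
@24: id [1B, align 1] → 25
+7 pad (align 8)
@32: y [16B, align 8] → 48
size 48, align 8
array of 21: 21 × 48 = 1008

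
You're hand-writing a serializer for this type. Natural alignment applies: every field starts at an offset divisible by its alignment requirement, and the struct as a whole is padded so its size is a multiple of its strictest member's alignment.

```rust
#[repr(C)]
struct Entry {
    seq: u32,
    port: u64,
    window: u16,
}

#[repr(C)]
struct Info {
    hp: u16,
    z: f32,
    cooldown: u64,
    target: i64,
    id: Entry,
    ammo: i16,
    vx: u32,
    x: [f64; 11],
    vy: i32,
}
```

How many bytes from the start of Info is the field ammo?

48

Entry: seq at 0 (size 4, align 4) → ends 4; pad 4 to align 8 for port; port at 8 (size 8, align 8) → ends 16; window at 16 (size 2, align 2) → ends 18; tail pad 6 to reach multiple of 8; total 24 bytes, alignment 8
hp at 0 (size 2, align 2) → ends 2
pad 2 to align 4 for z
z at 4 (size 4, align 4) → ends 8
cooldown at 8 (size 8, align 8) → ends 16
target at 16 (size 8, align 8) → ends 24
id at 24 (size 24, align 8) → ends 48
ammo at 48 (size 2, align 2) → ends 50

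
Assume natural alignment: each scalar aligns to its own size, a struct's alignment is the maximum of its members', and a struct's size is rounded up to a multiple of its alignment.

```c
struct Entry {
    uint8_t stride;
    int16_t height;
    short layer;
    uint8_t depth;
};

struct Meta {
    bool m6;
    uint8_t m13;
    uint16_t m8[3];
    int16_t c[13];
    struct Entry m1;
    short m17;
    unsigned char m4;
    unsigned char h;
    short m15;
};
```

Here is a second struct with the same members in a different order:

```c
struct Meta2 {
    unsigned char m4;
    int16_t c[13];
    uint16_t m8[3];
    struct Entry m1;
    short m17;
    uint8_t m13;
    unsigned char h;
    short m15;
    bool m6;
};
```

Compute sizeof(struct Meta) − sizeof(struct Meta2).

-2

Entry: @0: stride [1B, align 1] → 1; +1 pad (align 2); @2: height [2B, align 2] → 4; @4: layer [2B, align 2] → 6; @6: depth [1B, align 1] → 7; +1 tail pad (align 2); size 8, align 2
@0: m6 [1B, align 1] → 1
@1: m13 [1B, align 1] → 2
@2: m8 [6B, align 2] → 8
@8: c [26B, align 2] → 34
@34: m1 [8B, align 2] → 42
@42: m17 [2B, align 2] → 44
@44: m4 [1B, align 1] → 45
@45: h [1B, align 1] → 46
@46: m15 [2B, align 2] → 48
size 48, align 2
— Meta2 —
@0: m4 [1B, align 1] → 1
+1 pad (align 2)
@2: c [26B, align 2] → 28
@28: m8 [6B, align 2] → 34
@34: m1 [8B, align 2] → 42
@42: m17 [2B, align 2] → 44
@44: m13 [1B, align 1] → 45
@45: h [1B, align 1] → 46
@46: m15 [2B, align 2] → 48
@48: m6 [1B, align 1] → 49
+1 tail pad (align 2)
size 50, align 2
48 − 50 = -2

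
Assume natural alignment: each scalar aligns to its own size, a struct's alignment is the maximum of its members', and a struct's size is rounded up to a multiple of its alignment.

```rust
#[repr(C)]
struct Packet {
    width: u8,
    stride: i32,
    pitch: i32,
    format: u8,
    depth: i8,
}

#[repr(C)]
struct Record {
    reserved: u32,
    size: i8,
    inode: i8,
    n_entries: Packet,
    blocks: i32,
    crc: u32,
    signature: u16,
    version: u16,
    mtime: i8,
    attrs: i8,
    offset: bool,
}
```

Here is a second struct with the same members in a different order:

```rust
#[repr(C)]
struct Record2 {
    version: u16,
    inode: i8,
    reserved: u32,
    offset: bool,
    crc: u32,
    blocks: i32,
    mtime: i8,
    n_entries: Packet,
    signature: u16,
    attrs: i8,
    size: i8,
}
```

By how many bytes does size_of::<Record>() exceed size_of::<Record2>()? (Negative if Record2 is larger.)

-4

Packet: @0: width [1B, align 1] → 1; +3 pad (align 4); @4: stride [4B, align 4] → 8; @8: pitch [4B, align 4] → 12; @12: format [1B, align 1] → 13; @13: depth [1B, align 1] → 14; +2 tail pad (align 4); size 16, align 4
@0: reserved [4B, align 4] → 4
@4: size [1B, align 1] → 5
@5: inode [1B, align 1] → 6
+2 pad (align 4)
@8: n_entries [16B, align 4] → 24
@24: blocks [4B, align 4] → 28
@28: crc [4B, align 4] → 32
@32: signature [2B, align 2] → 34
@34: version [2B, align 2] → 36
@36: mtime [1B, align 1] → 37
@37: attrs [1B, align 1] → 38
@38: offset [1B, align 1] → 39
+1 tail pad (align 4)
size 40, align 4
— Record2 —
@0: version [2B, align 2] → 2
@2: inode [1B, align 1] → 3
+1 pad (align 4)
@4: reserved [4B, align 4] → 8
@8: offset [1B, align 1] → 9
+3 pad (align 4)
@12: crc [4B, align 4] → 16
@16: blocks [4B, align 4] → 20
@20: mtime [1B, align 1] → 21
+3 pad (align 4)
@24: n_entries [16B, align 4] → 40
@40: signature [2B, align 2] → 42
@42: attrs [1B, align 1] → 43
@43: size [1B, align 1] → 44
size 44, align 4
40 − 44 = -4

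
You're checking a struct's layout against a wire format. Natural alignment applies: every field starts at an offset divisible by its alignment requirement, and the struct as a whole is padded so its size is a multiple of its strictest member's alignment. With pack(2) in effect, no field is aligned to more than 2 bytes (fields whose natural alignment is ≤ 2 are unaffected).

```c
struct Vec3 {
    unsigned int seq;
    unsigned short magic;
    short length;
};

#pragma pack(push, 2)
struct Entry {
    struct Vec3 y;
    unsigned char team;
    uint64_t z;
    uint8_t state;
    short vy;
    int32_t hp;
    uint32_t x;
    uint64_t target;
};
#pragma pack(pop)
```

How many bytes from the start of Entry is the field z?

Vec3: 0..4  seq  (4B, 4-aligned); 4..6  magic  (2B, 2-aligned); 6..8  length  (2B, 2-aligned); sizeof = 8, alignof = 4
0..8  y  (8B, 2-aligned)
8..9  team  (1B, 1-aligned)
9..10  -- padding (1B)
10..18  z  (8B, 2-aligned)

10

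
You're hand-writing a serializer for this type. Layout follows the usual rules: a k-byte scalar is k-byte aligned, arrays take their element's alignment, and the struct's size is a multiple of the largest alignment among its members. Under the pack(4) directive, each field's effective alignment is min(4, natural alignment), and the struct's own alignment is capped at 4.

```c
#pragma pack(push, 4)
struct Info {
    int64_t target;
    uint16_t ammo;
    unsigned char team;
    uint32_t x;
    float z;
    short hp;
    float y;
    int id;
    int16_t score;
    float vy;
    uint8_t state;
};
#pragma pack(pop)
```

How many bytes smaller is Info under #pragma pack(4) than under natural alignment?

natural layout:
  0..8  target  (8B, 8-aligned)
  8..10  ammo  (2B, 2-aligned)
  10..11  team  (1B, 1-aligned)
  11..12  -- padding (1B)
  12..16  x  (4B, 4-aligned)
  16..20  z  (4B, 4-aligned)
  20..22  hp  (2B, 2-aligned)
  22..24  -- padding (2B)
  24..28  y  (4B, 4-aligned)
  28..32  id  (4B, 4-aligned)
  32..34  score  (2B, 2-aligned)
  34..36  -- padding (2B)
  36..40  vy  (4B, 4-aligned)
  40..41  state  (1B, 1-aligned)
  41..48  -- tail padding (7B)
  sizeof = 48, alignof = 8
packed(4) layout:
  0..8  target  (8B, 4-aligned)
  8..10  ammo  (2B, 2-aligned)
  10..11  team  (1B, 1-aligned)
  11..12  -- padding (1B)
  12..16  x  (4B, 4-aligned)
  16..20  z  (4B, 4-aligned)
  20..22  hp  (2B, 2-aligned)
  22..24  -- padding (2B)
  24..28  y  (4B, 4-aligned)
  28..32  id  (4B, 4-aligned)
  32..34  score  (2B, 2-aligned)
  34..36  -- padding (2B)
  36..40  vy  (4B, 4-aligned)
  40..41  state  (1B, 1-aligned)
  41..44  -- tail padding (3B)
  sizeof = 44, alignof = 4
48 − 44 = 4

4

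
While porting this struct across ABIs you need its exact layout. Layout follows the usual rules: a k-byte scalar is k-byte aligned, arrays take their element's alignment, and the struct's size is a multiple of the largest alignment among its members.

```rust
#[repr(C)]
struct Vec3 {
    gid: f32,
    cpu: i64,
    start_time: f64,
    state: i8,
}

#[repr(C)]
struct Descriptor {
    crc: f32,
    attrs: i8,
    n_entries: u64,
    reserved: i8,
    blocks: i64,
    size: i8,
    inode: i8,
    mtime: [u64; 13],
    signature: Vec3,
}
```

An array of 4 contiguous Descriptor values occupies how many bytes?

Vec3: 0..4  gid  (4B, 4-aligned); 4..8  -- padding (4B); 8..16  cpu  (8B, 8-aligned); 16..24  start_time  (8B, 8-aligned); 24..25  state  (1B, 1-aligned); 25..32  -- tail padding (7B); sizeof = 32, alignof = 8
0..4  crc  (4B, 4-aligned)
4..5  attrs  (1B, 1-aligned)
5..8  -- padding (3B)
8..16  n_entries  (8B, 8-aligned)
16..17  reserved  (1B, 1-aligned)
17..24  -- padding (7B)
24..32  blocks  (8B, 8-aligned)
32..33  size  (1B, 1-aligned)
33..34  inode  (1B, 1-aligned)
34..40  -- padding (6B)
40..144  mtime  (104B, 8-aligned)
144..176  signature  (32B, 8-aligned)
sizeof = 176, alignof = 8
array of 4: 4 × 176 = 704

704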